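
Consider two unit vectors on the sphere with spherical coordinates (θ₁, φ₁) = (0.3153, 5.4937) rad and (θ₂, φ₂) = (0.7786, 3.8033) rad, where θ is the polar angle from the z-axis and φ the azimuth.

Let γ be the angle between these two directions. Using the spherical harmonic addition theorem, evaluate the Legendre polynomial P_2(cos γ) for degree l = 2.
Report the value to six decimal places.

0.135346

Addition theorem: P_2(cos γ) = (4π/5) Σ_m Y*_{lm}(Ω₁) Y_{lm}(Ω₂), m = −2…2:
  [-2]  conj(Y_{2,-2})(Ω₁) = (-0.000304, -0.037144) ; Y_{2,-2}(Ω₂) = (0.046650, -0.184711) ; Δ = (-0.006875, -0.001677)
  [-1]  conj(Y_{2,-1})(Ω₁) = (0.160390, -0.161707) ; Y_{2,-1}(Ω₂) = (-0.304721, 0.237330) ; Δ = (-0.010496, 0.087341)
  [+0]  conj(Y_{2,0})(Ω₁) = (0.539796, -0.000000) ; Y_{2,0}(Ω₂) = (0.164128, 0.000000) ; Δ = (0.088596, 0.000000)
  [+1]  conj(Y_{2,1})(Ω₁) = (-0.160390, -0.161707) ; Y_{2,1}(Ω₂) = (0.304721, 0.237330) ; Δ = (-0.010496, -0.087341)
  [+2]  conj(Y_{2,2})(Ω₁) = (-0.000304, 0.037144) ; Y_{2,2}(Ω₂) = (0.046650, 0.184711) ; Δ = (-0.006875, 0.001677)
Accumulated sum (0.053853, -0.000000); after 4π/(2l+1) scaling, (0.135346, -0.000000) ⇒ P_2 = 0.135346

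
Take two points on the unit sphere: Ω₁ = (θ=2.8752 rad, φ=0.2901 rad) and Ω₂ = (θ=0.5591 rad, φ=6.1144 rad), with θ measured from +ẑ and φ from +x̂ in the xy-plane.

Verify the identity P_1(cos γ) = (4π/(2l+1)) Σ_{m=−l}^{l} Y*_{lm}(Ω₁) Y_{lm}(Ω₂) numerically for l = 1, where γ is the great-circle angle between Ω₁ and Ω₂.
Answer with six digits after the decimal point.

-0.692641

Addition theorem: P_1(cos γ) = (4π/3) Σ_m Y*_{lm}(Ω₁) Y_{lm}(Ω₂), m = −1…1:
  term(m=-1) = +0.014943+0.007383i   from Y*(Ω₁)=+0.087152+0.026017i, Y(Ω₂)=+0.180654+0.030785i
  term(m=+0) = -0.195243-0.000000i   from Y*(Ω₁)=-0.471368-0.000000i, Y(Ω₂)=+0.414204+0.000000i
  term(m=+1) = +0.014943-0.007383i   from Y*(Ω₁)=-0.087152+0.026017i, Y(Ω₂)=-0.180654+0.030785i
Σ over m = -0.165356+0.000000i; ×(4π/3) → -0.692641+0.000000i. Real part: -0.692641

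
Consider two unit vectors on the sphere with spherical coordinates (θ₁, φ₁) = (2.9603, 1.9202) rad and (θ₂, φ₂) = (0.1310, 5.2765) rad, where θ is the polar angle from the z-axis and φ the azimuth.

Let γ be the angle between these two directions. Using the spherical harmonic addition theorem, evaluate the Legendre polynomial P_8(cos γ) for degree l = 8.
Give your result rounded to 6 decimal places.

0.936033

Summing Y*_{l m}(θ₁,φ₁)·Y_{l m}(θ₂,φ₂) over m ∈ [−8, 8]; prefactor 4π/(2·8+1) = 0.739198:
  m=-8: Y*=-0.00000 + 0.00000j  Y=-0.00000 + 0.00000j  product -0.00000 - 0.00000j
  m=-7: Y*=-0.00001 - 0.00001j  Y=0.00000 + 0.00000j  product 0.00000 - 0.00000j
  m=-6: Y*=0.00009 - 0.00015j  Y=0.00002 - 0.00001j  product 0.00000 - 0.00000j
  m=-5: Y*=0.00173 + 0.00031j  Y=0.00011 - 0.00034j  product 0.00000 - 0.00000j
  m=-4: Y*=0.00226 + 0.01292j  Y=-0.00239 - 0.00292j  product 0.00003 - 0.00004j
  m=-3: Y*=-0.06262 + 0.03607j  Y=-0.02898 + 0.00354j  product 0.00169 - 0.00127j
  m=-2: Y*=-0.21335 - 0.17927j  Y=-0.06854 + 0.14462j  product 0.04055 - 0.01857j
  m=-1: Y*=0.22479 - 0.61695j  Y=0.29535 + 0.46681j  product 0.35439 - 0.07728j
  m=+0: Y*=0.56956 + 0.00000j  Y=0.83040 + 0.00000j  product 0.47296 + 0.00000j
  m=+1: Y*=-0.22479 - 0.61695j  Y=-0.29535 + 0.46681j  product 0.35439 + 0.07728j
  m=+2: Y*=-0.21335 + 0.17927j  Y=-0.06854 - 0.14462j  product 0.04055 + 0.01857j
  m=+3: Y*=0.06262 + 0.03607j  Y=0.02898 + 0.00354j  product 0.00169 + 0.00127j
  m=+4: Y*=0.00226 - 0.01292j  Y=-0.00239 + 0.00292j  product 0.00003 + 0.00004j
  m=+5: Y*=-0.00173 + 0.00031j  Y=-0.00011 - 0.00034j  product 0.00000 + 0.00000j
  m=+6: Y*=0.00009 + 0.00015j  Y=0.00002 + 0.00001j  product 0.00000 + 0.00000j
  m=+7: Y*=0.00001 - 0.00001j  Y=-0.00000 + 0.00000j  product 0.00000 + 0.00000j
  m=+8: Y*=-0.00000 - 0.00000j  Y=-0.00000 - 0.00000j  product -0.00000 + 0.00000j
Total Σ_m = 1.26628 + 0.00000j. Multiply by 0.739198: 0.93603 + 0.00000j. P_8(cos γ) = 0.936033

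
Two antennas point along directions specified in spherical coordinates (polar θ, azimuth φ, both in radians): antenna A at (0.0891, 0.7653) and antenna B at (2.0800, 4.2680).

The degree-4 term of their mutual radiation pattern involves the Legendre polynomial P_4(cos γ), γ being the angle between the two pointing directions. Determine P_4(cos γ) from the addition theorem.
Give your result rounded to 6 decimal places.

-0.368734

Term-by-term m-sum for l=4 (normalisation 4π/9 = 1.396263):
  m=-4: (-0.000028, 0.000002) × (-0.052800, 0.251720) = (0.000001, -0.000007)  (running Σ = (0.000001, -0.000007))
  m=-3: (-0.000583, 0.000657) × (-0.394740, 0.095608) = (0.000167, -0.000315)  (running Σ = (0.000168, -0.000322))
  m=-2: (0.000633, 0.015733) × (-0.106659, -0.131353) = (0.001999, -0.001761)  (running Σ = (0.002167, -0.002083))
  m=-1: (0.119278, 0.114577) × (-0.115700, 0.242988) = (-0.041641, 0.015727)  (running Σ = (-0.039474, 0.013643))
  m=0: (0.813013, -0.000000) × (-0.227718, 0.000000) = (-0.185138, 0.000000)  (running Σ = (-0.224612, 0.013643))
  m=1: (-0.119278, 0.114577) × (0.115700, 0.242988) = (-0.041641, -0.015727)  (running Σ = (-0.266253, -0.002083))
  m=2: (0.000633, -0.015733) × (-0.106659, 0.131353) = (0.001999, 0.001761)  (running Σ = (-0.264254, -0.000322))
  m=3: (0.000583, 0.000657) × (0.394740, 0.095608) = (0.000167, 0.000315)  (running Σ = (-0.264087, -0.000007))
  m=4: (-0.000028, -0.000002) × (-0.052800, -0.251720) = (0.000001, 0.000007)  (running Σ = (-0.264086, 0.000000))
Σ over m = (-0.264086, 0.000000); ×(4π/9) → (-0.368734, 0.000000). Real part: -0.368734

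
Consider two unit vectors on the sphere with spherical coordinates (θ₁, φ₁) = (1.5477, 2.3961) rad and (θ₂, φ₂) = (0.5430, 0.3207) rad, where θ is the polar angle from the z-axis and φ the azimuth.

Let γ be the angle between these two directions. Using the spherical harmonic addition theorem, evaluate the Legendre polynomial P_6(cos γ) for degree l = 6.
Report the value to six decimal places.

Term-by-term m-sum for l=6 (normalisation 4π/13 = 0.966644):
  m=-6: Y*=(-0.114381, 0.468552)  Y=(-0.003182, -0.008625)  product (0.004405, -0.000504)
  m=-5: Y*=(0.032159, -0.021341)  Y=(-0.001725, -0.052742)  product (-0.001181, -0.001659)
  m=-4: Y*=(0.349806, 0.056316)  Y=(0.051020, -0.172231)  product (0.027547, -0.057374)
  m=-3: Y*=(-0.027795, -0.035397)  Y=(0.222738, -0.319576)  product (-0.017503, 0.000999)
  m=-2: Y*=(0.025704, -0.321373)  Y=(0.385784, -0.288074)  product (-0.082663, -0.131385)
  m=-1: Y*=(-0.034832, 0.032157)  Y=(0.128128, -0.042560)  product (-0.003094, 0.005603)
  m=+0: Y*=(-0.314292, -0.000000)  Y=(-0.400831, 0.000000)  product (0.125978, 0.000000)
  m=+1: Y*=(0.034832, 0.032157)  Y=(-0.128128, -0.042560)  product (-0.003094, -0.005603)
  m=+2: Y*=(0.025704, 0.321373)  Y=(0.385784, 0.288074)  product (-0.082663, 0.131385)
  m=+3: Y*=(0.027795, -0.035397)  Y=(-0.222738, -0.319576)  product (-0.017503, -0.000999)
  m=+4: Y*=(0.349806, -0.056316)  Y=(0.051020, 0.172231)  product (0.027547, 0.057374)
  m=+5: Y*=(-0.032159, -0.021341)  Y=(0.001725, -0.052742)  product (-0.001181, 0.001659)
  m=+6: Y*=(-0.114381, -0.468552)  Y=(-0.003182, 0.008625)  product (0.004405, 0.000504)
Total Σ_m = (-0.019001, 0.000000). Multiply by 0.966644: (-0.018367, 0.000000). P_6(cos γ) = -0.018367

-0.018367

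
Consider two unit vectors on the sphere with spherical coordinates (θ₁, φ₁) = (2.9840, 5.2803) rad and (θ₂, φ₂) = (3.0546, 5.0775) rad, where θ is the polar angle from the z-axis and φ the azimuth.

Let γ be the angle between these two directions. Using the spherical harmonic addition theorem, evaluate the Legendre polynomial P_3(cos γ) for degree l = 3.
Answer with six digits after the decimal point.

Term-by-term m-sum for l=3 (normalisation 4π/7 = 1.795196):
  term(m=-3) = (0.000000, 0.000000)   from Y*(Ω₁)=(-0.001599, -0.000214), Y(Ω₂)=(-0.000243, -0.000125)
  term(m=-2) = (0.000176, 0.000075)   from Y*(Ω₁)=(0.010476, 0.022545), Y(Ω₂)=(0.005726, -0.005126)
  term(m=-1) = (0.021428, 0.004406)   from Y*(Ω₁)=(0.105764, -0.165768), Y(Ω₂)=(0.039724, 0.103922)
  term(m=+0) = (0.504606, 0.000000)   from Y*(Ω₁)=(-0.691716, -0.000000), Y(Ω₂)=(-0.729499, 0.000000)
  term(m=+1) = (0.021428, -0.004406)   from Y*(Ω₁)=(-0.105764, -0.165768), Y(Ω₂)=(-0.039724, 0.103922)
  term(m=+2) = (0.000176, -0.000075)   from Y*(Ω₁)=(0.010476, -0.022545), Y(Ω₂)=(0.005726, 0.005126)
  term(m=+3) = (0.000000, -0.000000)   from Y*(Ω₁)=(0.001599, -0.000214), Y(Ω₂)=(0.000243, -0.000125)
Σ over m = (0.547814, 0.000000); ×(4π/7) → (0.983434, 0.000000). Real part: 0.983434

0.983434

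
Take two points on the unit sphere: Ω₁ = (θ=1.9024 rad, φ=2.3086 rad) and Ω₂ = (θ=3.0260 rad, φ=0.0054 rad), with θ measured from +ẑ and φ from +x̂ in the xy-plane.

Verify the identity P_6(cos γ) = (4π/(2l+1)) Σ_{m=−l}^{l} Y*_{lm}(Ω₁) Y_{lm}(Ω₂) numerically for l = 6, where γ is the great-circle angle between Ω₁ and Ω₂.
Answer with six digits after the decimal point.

0.025277

Term-by-term m-sum for l=6 (normalisation 4π/13 = 0.966644):
  term(m=-6) = 0.00000 + 0.00000j   from Y*(Ω₁)=0.09724 + 0.33121j, Y(Ω₂)=0.00000 - 0.00000j
  term(m=-5) = 0.00001 - 0.00001j   from Y*(Ω₁)=-0.21430 + 0.35155j, Y(Ω₂)=-0.00003 + 0.00000j
  term(m=-4) = -0.00003 + 0.00001j   from Y*(Ω₁)=-0.04645 + 0.00895j, Y(Ω₂)=0.00062 - 0.00001j
  term(m=-3) = -0.00208 - 0.00150j   from Y*(Ω₁)=0.26320 + 0.19704j, Y(Ω₂)=-0.00780 + 0.00013j
  term(m=-2) = 0.00110 + 0.01035j   from Y*(Ω₁)=0.01486 + 0.15568j, Y(Ω₂)=0.06657 - 0.00072j
  term(m=-1) = -0.06600 + 0.07340j   from Y*(Ω₁)=0.18691 - 0.20560j, Y(Ω₂)=-0.35525 + 0.00192j
  term(m=+0) = 0.16015 + 0.00000j   from Y*(Ω₁)=0.18214 + 0.00000j, Y(Ω₂)=0.87926 + 0.00000j
  term(m=+1) = -0.06600 - 0.07340j   from Y*(Ω₁)=-0.18691 - 0.20560j, Y(Ω₂)=0.35525 + 0.00192j
  term(m=+2) = 0.00110 - 0.01035j   from Y*(Ω₁)=0.01486 - 0.15568j, Y(Ω₂)=0.06657 + 0.00072j
  term(m=+3) = -0.00208 + 0.00150j   from Y*(Ω₁)=-0.26320 + 0.19704j, Y(Ω₂)=0.00780 + 0.00013j
  term(m=+4) = -0.00003 - 0.00001j   from Y*(Ω₁)=-0.04645 - 0.00895j, Y(Ω₂)=0.00062 + 0.00001j
  term(m=+5) = 0.00001 + 0.00001j   from Y*(Ω₁)=0.21430 + 0.35155j, Y(Ω₂)=0.00003 + 0.00000j
  term(m=+6) = 0.00000 - 0.00000j   from Y*(Ω₁)=0.09724 - 0.33121j, Y(Ω₂)=0.00000 + 0.00000j
Total Σ_m = 0.02615 + 0.00000j. Multiply by 0.966644: 0.02528 + 0.00000j. P_6(cos γ) = 0.025277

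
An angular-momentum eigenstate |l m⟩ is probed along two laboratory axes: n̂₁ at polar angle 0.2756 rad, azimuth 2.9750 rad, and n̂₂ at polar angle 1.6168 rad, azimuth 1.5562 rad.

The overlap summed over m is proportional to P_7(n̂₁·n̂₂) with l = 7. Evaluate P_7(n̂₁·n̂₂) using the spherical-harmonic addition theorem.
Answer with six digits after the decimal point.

Summing Y*_{l m}(θ₁,φ₁)·Y_{l m}(θ₂,φ₂) over m ∈ [−7, 7]; prefactor 4π/(2·7+1) = 0.837758:
  term(m=-7) = -0.000024-0.000013i   from Y*(Ω₁)=-0.000022+0.000051i, Y(Ω₂)=-0.050626+0.493759i
  term(m=-6) = +0.000038-0.000049i   from Y*(Ω₁)=+0.000395-0.000615i, Y(Ω₂)=+0.085169+0.007478i
  term(m=-5) = -0.001478-0.001555i   from Y*(Ω₁)=-0.004065+0.004472i, Y(Ω₂)=-0.025882+0.354012i
  term(m=-4) = +0.002869-0.001997i   from Y*(Ω₁)=+0.027509-0.021632i, Y(Ω₂)=+0.099723+0.005829i
  term(m=-3) = -0.019977-0.040731i   from Y*(Ω₁)=-0.126194+0.068904i, Y(Ω₂)=-0.013812+0.315222i
  term(m=-2) = +0.040325-0.012651i   from Y*(Ω₁)=+0.376662-0.130358i, Y(Ω₂)=+0.105988+0.003095i
  term(m=-1) = -0.028655-0.187073i   from Y*(Ω₁)=-0.620138+0.104277i, Y(Ω₂)=-0.004393+0.300924i
  term(m=+0) = +0.021878+0.000000i   from Y*(Ω₁)=+0.202899-0.000000i, Y(Ω₂)=+0.107825+0.000000i
  term(m=+1) = -0.028655+0.187073i   from Y*(Ω₁)=+0.620138+0.104277i, Y(Ω₂)=+0.004393+0.300924i
  term(m=+2) = +0.040325+0.012651i   from Y*(Ω₁)=+0.376662+0.130358i, Y(Ω₂)=+0.105988-0.003095i
  term(m=+3) = -0.019977+0.040731i   from Y*(Ω₁)=+0.126194+0.068904i, Y(Ω₂)=+0.013812+0.315222i
  term(m=+4) = +0.002869+0.001997i   from Y*(Ω₁)=+0.027509+0.021632i, Y(Ω₂)=+0.099723-0.005829i
  term(m=+5) = -0.001478+0.001555i   from Y*(Ω₁)=+0.004065+0.004472i, Y(Ω₂)=+0.025882+0.354012i
  term(m=+6) = +0.000038+0.000049i   from Y*(Ω₁)=+0.000395+0.000615i, Y(Ω₂)=+0.085169-0.007478i
  term(m=+7) = -0.000024+0.000013i   from Y*(Ω₁)=+0.000022+0.000051i, Y(Ω₂)=+0.050626+0.493759i
Total Σ_m = +0.008075+0.000000i. Multiply by 0.837758: +0.006765+0.000000i. P_7(cos γ) = 0.006765

0.006765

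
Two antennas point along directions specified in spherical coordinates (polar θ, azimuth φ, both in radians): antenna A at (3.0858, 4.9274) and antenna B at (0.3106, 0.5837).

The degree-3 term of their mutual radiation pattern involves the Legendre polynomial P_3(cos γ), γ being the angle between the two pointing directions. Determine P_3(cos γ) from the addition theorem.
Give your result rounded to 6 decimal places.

Summing Y*_{l m}(θ₁,φ₁)·Y_{l m}(θ₂,φ₂) over m ∈ [−3, 3]; prefactor 4π/(2·3+1) = 1.795196:
  term(m=-3) = +0.000001+0.000000i   from Y*(Ω₁)=-0.000043+0.000058i, Y(Ω₂)=-0.002136-0.011718i
  term(m=-2) = +0.000213-0.000194i   from Y*(Ω₁)=+0.002884+0.001323i, Y(Ω₂)=+0.035680-0.083600i
  term(m=-1) = -0.009031-0.023374i   from Y*(Ω₁)=+0.015321-0.070153i, Y(Ω₂)=+0.291184-0.192318i
  term(m=+0) = -0.402742-0.000000i   from Y*(Ω₁)=-0.739398-0.000000i, Y(Ω₂)=+0.544688+0.000000i
  term(m=+1) = -0.009031+0.023374i   from Y*(Ω₁)=-0.015321-0.070153i, Y(Ω₂)=-0.291184-0.192318i
  term(m=+2) = +0.000213+0.000194i   from Y*(Ω₁)=+0.002884-0.001323i, Y(Ω₂)=+0.035680+0.083600i
  term(m=+3) = +0.000001-0.000000i   from Y*(Ω₁)=+0.000043+0.000058i, Y(Ω₂)=+0.002136-0.011718i
Accumulated sum -0.420374+0.000000i; after 4π/(2l+1) scaling, -0.754654+0.000000i ⇒ P_3 = -0.754654

-0.754654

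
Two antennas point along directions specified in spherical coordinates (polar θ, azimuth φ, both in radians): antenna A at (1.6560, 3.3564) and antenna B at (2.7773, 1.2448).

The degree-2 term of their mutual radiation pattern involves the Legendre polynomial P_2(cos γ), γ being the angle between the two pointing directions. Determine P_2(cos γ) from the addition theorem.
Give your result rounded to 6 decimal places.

-0.484011

Summing Y*_{l m}(θ₁,φ₁)·Y_{l m}(θ₂,φ₂) over m ∈ [−2, 2]; prefactor 4π/(2·2+1) = 2.513274:
  term(m=-2) = (-0.008836, -0.016598)   from Y*(Ω₁)=(0.348629, 0.159726), Y(Ω₂)=(-0.038976, -0.029753)
  term(m=-1) = (-0.008673, 0.014443)   from Y*(Ω₁)=(0.064000, 0.013963), Y(Ω₂)=(-0.082365, 0.243642)
  term(m=+0) = (-0.157563, -0.000000)   from Y*(Ω₁)=(-0.308539, -0.000000), Y(Ω₂)=(0.510674, 0.000000)
  term(m=+1) = (-0.008673, -0.014443)   from Y*(Ω₁)=(-0.064000, 0.013963), Y(Ω₂)=(0.082365, 0.243642)
  term(m=+2) = (-0.008836, 0.016598)   from Y*(Ω₁)=(0.348629, -0.159726), Y(Ω₂)=(-0.038976, 0.029753)
Accumulated sum (-0.192582, 0.000000); after 4π/(2l+1) scaling, (-0.484011, 0.000000) ⇒ P_2 = -0.484011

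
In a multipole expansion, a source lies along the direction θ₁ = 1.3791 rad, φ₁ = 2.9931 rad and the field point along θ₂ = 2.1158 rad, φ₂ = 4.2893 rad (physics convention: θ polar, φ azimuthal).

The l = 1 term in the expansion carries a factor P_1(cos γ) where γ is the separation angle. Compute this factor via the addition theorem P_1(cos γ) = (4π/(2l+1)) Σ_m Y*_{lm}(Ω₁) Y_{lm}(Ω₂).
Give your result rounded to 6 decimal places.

0.128855

Term-by-term m-sum for l=1 (normalisation 4π/3 = 4.188790):
  m=-1: Y*=(-0.335433, 0.050179)  Y=(-0.121302, 0.269390)  product (0.027171, -0.096449)
  m=+0: Y*=(0.093091, -0.000000)  Y=(-0.253302, 0.000000)  product (-0.023580, 0.000000)
  m=+1: Y*=(0.335433, 0.050179)  Y=(0.121302, 0.269390)  product (0.027171, 0.096449)
Accumulated sum (0.030762, 0.000000); after 4π/(2l+1) scaling, (0.128855, 0.000000) ⇒ P_1 = 0.128855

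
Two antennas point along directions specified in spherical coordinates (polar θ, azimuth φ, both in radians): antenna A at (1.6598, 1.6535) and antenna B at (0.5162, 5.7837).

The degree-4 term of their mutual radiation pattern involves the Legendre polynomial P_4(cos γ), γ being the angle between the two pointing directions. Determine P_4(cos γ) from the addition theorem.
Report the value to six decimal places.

Expand P_4 via completeness: Σ_{m} conj(Y_{4,m}) at Ω₁ times Y_{4,m} at Ω₂ —
  [-4]  conj(Y_{4,-4})(Ω₁) = 0.41195 + 0.14148j ; Y_{4,-4}(Ω₂) = -0.01088 + 0.02390j ; Δ = -0.00786 + 0.00831j
  [-3]  conj(Y_{4,-3})(Ω₁) = -0.02700 + 0.10657j ; Y_{4,-3}(Ω₂) = 0.00946 + 0.13055j ; Δ = -0.01417 - 0.00252j
  [-2]  conj(Y_{4,-2})(Ω₁) = 0.30925 + 0.05162j ; Y_{4,-2}(Ω₂) = 0.18941 + 0.29432j ; Δ = 0.04338 + 0.10080j
  [-1]  conj(Y_{4,-1})(Ω₁) = -0.01019 + 0.12292j ; Y_{4,-1}(Ω₂) = 0.40907 + 0.22320j ; Δ = -0.03160 + 0.04801j
  [+0]  conj(Y_{4,0})(Ω₁) = 0.29251 + 0.00000j ; Y_{4,0}(Ω₂) = 0.03517 + 0.00000j ; Δ = 0.01029 + 0.00000j
  [+1]  conj(Y_{4,1})(Ω₁) = 0.01019 + 0.12292j ; Y_{4,1}(Ω₂) = -0.40907 + 0.22320j ; Δ = -0.03160 - 0.04801j
  [+2]  conj(Y_{4,2})(Ω₁) = 0.30925 - 0.05162j ; Y_{4,2}(Ω₂) = 0.18941 - 0.29432j ; Δ = 0.04338 - 0.10080j
  [+3]  conj(Y_{4,3})(Ω₁) = 0.02700 + 0.10657j ; Y_{4,3}(Ω₂) = -0.00946 + 0.13055j ; Δ = -0.01417 + 0.00252j
  [+4]  conj(Y_{4,4})(Ω₁) = 0.41195 - 0.14148j ; Y_{4,4}(Ω₂) = -0.01088 - 0.02390j ; Δ = -0.00786 - 0.00831j
Accumulated sum -0.01022 + 0.00000j; after 4π/(2l+1) scaling, -0.01428 + 0.00000j ⇒ P_4 = -0.014276

-0.014276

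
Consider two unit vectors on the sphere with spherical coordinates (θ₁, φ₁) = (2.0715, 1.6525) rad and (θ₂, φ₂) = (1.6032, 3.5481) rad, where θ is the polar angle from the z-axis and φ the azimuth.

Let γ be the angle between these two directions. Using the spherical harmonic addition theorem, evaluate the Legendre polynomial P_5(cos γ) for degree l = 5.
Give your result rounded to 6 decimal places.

Summing Y*_{l m}(θ₁,φ₁)·Y_{l m}(θ₂,φ₂) over m ∈ [−5, 5]; prefactor 4π/(2·5+1) = 1.142397:
  m=-5: (-0.095788, 0.221285) × (0.206232, 0.414438) = (-0.111463, 0.005938)  (running Σ = (-0.111463, 0.005938))
  m=-4: (-0.395173, -0.133952) × (0.002620, 0.047379) = (0.005311, -0.019074)  (running Σ = (-0.106152, -0.013136))
  m=-3: (0.060865, -0.243322) × (0.117727, -0.321244) = (-0.071000, -0.048198)  (running Σ = (-0.177152, -0.061334))
  m=-2: (-0.190683, -0.031439) × (0.037580, -0.039715) = (-0.008414, 0.006392)  (running Σ = (-0.185567, -0.054942))
  m=-1: (0.025476, -0.311114) × (-0.289713, 0.124717) = (0.031421, 0.093311)  (running Σ = (-0.154146, 0.038369))
  m=0: (-0.124331, -0.000000) × (-0.056556, 0.000000) = (0.007032, 0.000000)  (running Σ = (-0.147115, 0.038369))
  m=1: (-0.025476, -0.311114) × (0.289713, 0.124717) = (0.031421, -0.093311)  (running Σ = (-0.115694, -0.054942))
  m=2: (-0.190683, 0.031439) × (0.037580, 0.039715) = (-0.008414, -0.006392)  (running Σ = (-0.124109, -0.061334))
  m=3: (-0.060865, -0.243322) × (-0.117727, -0.321244) = (-0.071000, 0.048198)  (running Σ = (-0.195109, -0.013136))
  m=4: (-0.395173, 0.133952) × (0.002620, -0.047379) = (0.005311, 0.019074)  (running Σ = (-0.189798, 0.005938))
  m=5: (0.095788, 0.221285) × (-0.206232, 0.414438) = (-0.111463, -0.005938)  (running Σ = (-0.301261, 0.000000))
Total Σ_m = (-0.301261, 0.000000). Multiply by 1.142397: (-0.344160, 0.000000). P_5(cos γ) = -0.344160

-0.344160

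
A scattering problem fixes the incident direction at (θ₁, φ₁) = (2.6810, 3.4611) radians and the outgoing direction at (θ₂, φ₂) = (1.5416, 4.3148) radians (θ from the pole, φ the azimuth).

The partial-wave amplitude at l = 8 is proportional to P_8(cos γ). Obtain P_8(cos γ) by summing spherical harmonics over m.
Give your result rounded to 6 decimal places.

Term-by-term m-sum for l=8 (normalisation 4π/17 = 0.739198):
  m=-8: (-0.000654, 0.000434) × (-0.513281, -0.020089) = (0.000345, -0.000210)  (running Σ = (0.000345, -0.000210))
  m=-7: (-0.003910, 0.004978) × (0.021053, 0.056192) = (-0.000362, -0.000115)  (running Σ = (-0.000017, -0.000324))
  m=-6: (-0.010871, 0.030133) × (-0.269669, 0.254292) = (-0.004731, -0.010890)  (running Σ = (-0.004748, -0.011215))
  m=-5: (-0.003053, 0.114152) × (0.064691, 0.028668) = (-0.003470, 0.007297)  (running Σ = (-0.008218, -0.003918))
  m=-4: (0.083798, 0.278003) × (-0.006459, 0.330185) = (-0.092334, 0.025873)  (running Σ = (-0.100552, 0.021955))
  m=-3: (0.286251, 0.407585) × (0.070479, -0.027989) = (0.031583, 0.020714)  (running Σ = (-0.068969, 0.042670))
  m=-2: (0.372841, 0.277026) × (0.219320, 0.223652) = (0.019814, 0.144144)  (running Σ = (-0.049155, 0.186814))
  m=-1: (-0.034243, -0.011329) × (0.030205, -0.071924) = (-0.001849, 0.002121)  (running Σ = (-0.051004, 0.188935))
  m=0: (-0.475130, -0.000000) × (0.308326, 0.000000) = (-0.146495, -0.000000)  (running Σ = (-0.197499, 0.188935))
  m=1: (0.034243, -0.011329) × (-0.030205, -0.071924) = (-0.001849, -0.002121)  (running Σ = (-0.199348, 0.186814))
  m=2: (0.372841, -0.277026) × (0.219320, -0.223652) = (0.019814, -0.144144)  (running Σ = (-0.179534, 0.042670))
  m=3: (-0.286251, 0.407585) × (-0.070479, -0.027989) = (0.031583, -0.020714)  (running Σ = (-0.147951, 0.021955))
  m=4: (0.083798, -0.278003) × (-0.006459, -0.330185) = (-0.092334, -0.025873)  (running Σ = (-0.240285, -0.003918))
  m=5: (0.003053, 0.114152) × (-0.064691, 0.028668) = (-0.003470, -0.007297)  (running Σ = (-0.243755, -0.011215))
  m=6: (-0.010871, -0.030133) × (-0.269669, -0.254292) = (-0.004731, 0.010890)  (running Σ = (-0.248486, -0.000324))
  m=7: (0.003910, 0.004978) × (-0.021053, 0.056192) = (-0.000362, 0.000115)  (running Σ = (-0.248848, -0.000210))
  m=8: (-0.000654, -0.000434) × (-0.513281, 0.020089) = (0.000345, 0.000210)  (running Σ = (-0.248503, 0.000000))
Accumulated sum (-0.248503, 0.000000); after 4π/(2l+1) scaling, (-0.183693, 0.000000) ⇒ P_8 = -0.183693

-0.183693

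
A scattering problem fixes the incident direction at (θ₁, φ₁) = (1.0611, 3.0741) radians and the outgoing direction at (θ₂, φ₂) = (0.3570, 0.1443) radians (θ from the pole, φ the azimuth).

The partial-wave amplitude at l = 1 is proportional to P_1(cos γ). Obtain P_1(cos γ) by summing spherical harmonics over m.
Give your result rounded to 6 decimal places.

0.158920

Summing Y*_{l m}(θ₁,φ₁)·Y_{l m}(θ₂,φ₂) over m ∈ [−1, 1]; prefactor 4π/(2·1+1) = 4.188790:
  m=-1: Y*=(-0.300893, 0.020339)  Y=(0.119483, -0.017362)  product (-0.035599, 0.007654)
  m=+0: Y*=(0.238395, -0.000000)  Y=(0.457796, 0.000000)  product (0.109136, 0.000000)
  m=+1: Y*=(0.300893, 0.020339)  Y=(-0.119483, -0.017362)  product (-0.035599, -0.007654)
Σ over m = (0.037939, 0.000000); ×(4π/3) → (0.158920, 0.000000). Real part: 0.158920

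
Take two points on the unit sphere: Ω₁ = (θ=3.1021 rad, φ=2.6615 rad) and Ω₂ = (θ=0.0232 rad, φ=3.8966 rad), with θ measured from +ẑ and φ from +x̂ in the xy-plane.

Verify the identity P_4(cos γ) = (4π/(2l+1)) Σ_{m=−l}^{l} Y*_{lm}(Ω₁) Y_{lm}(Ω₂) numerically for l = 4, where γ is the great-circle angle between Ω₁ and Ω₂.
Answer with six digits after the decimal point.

Summing Y*_{l m}(θ₁,φ₁)·Y_{l m}(θ₂,φ₂) over m ∈ [−4, 4]; prefactor 4π/(2·4+1) = 1.396263:
  m=-4: Y*=(-0.000000, -0.000001)  Y=(-0.000000, -0.000000)  product (0.000000, 0.000000)
  m=-3: Y*=(0.000010, -0.000076)  Y=(0.000010, 0.000012)  product (0.000000, -0.000000)
  m=-2: Y*=(0.001791, -0.002559)  Y=(0.000066, -0.001077)  product (-0.000003, -0.000002)
  m=-1: Y*=(0.066036, -0.034387)  Y=(-0.031931, 0.030047)  product (-0.001075, 0.003082)
  m=+0: Y*=(0.839697, -0.000000)  Y=(0.844008, 0.000000)  product (0.708711, 0.000000)
  m=+1: Y*=(-0.066036, -0.034387)  Y=(0.031931, 0.030047)  product (-0.001075, -0.003082)
  m=+2: Y*=(0.001791, 0.002559)  Y=(0.000066, 0.001077)  product (-0.000003, 0.000002)
  m=+3: Y*=(-0.000010, -0.000076)  Y=(-0.000010, 0.000012)  product (0.000000, 0.000000)
  m=+4: Y*=(-0.000000, 0.000001)  Y=(-0.000000, 0.000000)  product (0.000000, -0.000000)
Σ over m = (0.706555, -0.000000); ×(4π/9) → (0.986537, -0.000000). Real part: 0.986537

0.986537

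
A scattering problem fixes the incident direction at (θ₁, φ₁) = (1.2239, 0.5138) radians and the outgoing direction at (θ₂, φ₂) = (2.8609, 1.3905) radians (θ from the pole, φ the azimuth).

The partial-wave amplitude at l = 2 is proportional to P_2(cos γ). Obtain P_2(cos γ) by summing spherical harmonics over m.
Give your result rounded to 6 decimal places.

Expand P_2 via completeness: Σ_{m} conj(Y_{2,m}) at Ω₁ times Y_{2,m} at Ω₂ —
  [-2]  conj(Y_{2,-2})(Ω₁) = 0.17658 + 0.29245j ; Y_{2,-2}(Ω₂) = -0.02774 - 0.01046j ; Δ = -0.00184 - 0.00996j
  [-1]  conj(Y_{2,-1})(Ω₁) = 0.21511 + 0.12140j ; Y_{2,-1}(Ω₂) = -0.03688 + 0.20230j ; Δ = -0.03249 + 0.03904j
  [+0]  conj(Y_{2,0})(Ω₁) = -0.20603 + 0.00000j ; Y_{2,0}(Ω₂) = 0.55817 + 0.00000j ; Δ = -0.11500 + 0.00000j
  [+1]  conj(Y_{2,1})(Ω₁) = -0.21511 + 0.12140j ; Y_{2,1}(Ω₂) = 0.03688 + 0.20230j ; Δ = -0.03249 - 0.03904j
  [+2]  conj(Y_{2,2})(Ω₁) = 0.17658 - 0.29245j ; Y_{2,2}(Ω₂) = -0.02774 + 0.01046j ; Δ = -0.00184 + 0.00996j
Accumulated sum -0.18366 + 0.00000j; after 4π/(2l+1) scaling, -0.46159 + 0.00000j ⇒ P_2 = -0.461589

-0.461589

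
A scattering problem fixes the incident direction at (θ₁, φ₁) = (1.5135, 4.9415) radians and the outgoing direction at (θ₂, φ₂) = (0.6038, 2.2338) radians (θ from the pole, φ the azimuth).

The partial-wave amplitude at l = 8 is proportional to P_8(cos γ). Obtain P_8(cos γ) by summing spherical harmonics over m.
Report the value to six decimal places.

Addition theorem: P_8(cos γ) = (4π/17) Σ_m Y*_{lm}(Ω₁) Y_{lm}(Ω₂), m = −8…8:
  m=-8: Y*=-0.13181 + 0.49133j  Y=0.00310 + 0.00462j  product -0.00268 + 0.00092j
  m=-7: Y*=-0.11665 - 0.00385j  Y=-0.03220 - 0.00230j  product 0.00375 + 0.00039j
  m=-6: Y*=0.06906 + 0.34760j  Y=0.07744 - 0.08578j  product 0.03517 + 0.02099j
  m=-5: Y*=-0.12414 + 0.05622j  Y=0.04883 + 0.27872j  product -0.02173 - 0.03186j
  m=-4: Y*=0.18725 + 0.24411j  Y=-0.41043 - 0.21870j  product -0.02347 - 0.14114j
  m=-3: Y*=-0.09206 + 0.11215j  Y=0.39564 - 0.17583j  product -0.01670 + 0.06056j
  m=-2: Y*=0.25757 + 0.12704j  Y=-0.00489 + 0.01958j  product -0.00375 + 0.00442j
  m=-1: Y*=-0.03379 + 0.14488j  Y=0.25014 + 0.32031j  product -0.05486 + 0.02542j
  m=+0: Y*=0.28116 + 0.00000j  Y=-0.15878 + 0.00000j  product -0.04464 + 0.00000j
  m=+1: Y*=0.03379 + 0.14488j  Y=-0.25014 + 0.32031j  product -0.05486 - 0.02542j
  m=+2: Y*=0.25757 - 0.12704j  Y=-0.00489 - 0.01958j  product -0.00375 - 0.00442j
  m=+3: Y*=0.09206 + 0.11215j  Y=-0.39564 - 0.17583j  product -0.01670 - 0.06056j
  m=+4: Y*=0.18725 - 0.24411j  Y=-0.41043 + 0.21870j  product -0.02347 + 0.14114j
  m=+5: Y*=0.12414 + 0.05622j  Y=-0.04883 + 0.27872j  product -0.02173 + 0.03186j
  m=+6: Y*=0.06906 - 0.34760j  Y=0.07744 + 0.08578j  product 0.03517 - 0.02099j
  m=+7: Y*=0.11665 - 0.00385j  Y=0.03220 - 0.00230j  product 0.00375 - 0.00039j
  m=+8: Y*=-0.13181 - 0.49133j  Y=0.00310 - 0.00462j  product -0.00268 - 0.00092j
Total Σ_m = -0.21319 + 0.00000j. Multiply by 0.739198: -0.15759 + 0.00000j. P_8(cos γ) = -0.157591

-0.157591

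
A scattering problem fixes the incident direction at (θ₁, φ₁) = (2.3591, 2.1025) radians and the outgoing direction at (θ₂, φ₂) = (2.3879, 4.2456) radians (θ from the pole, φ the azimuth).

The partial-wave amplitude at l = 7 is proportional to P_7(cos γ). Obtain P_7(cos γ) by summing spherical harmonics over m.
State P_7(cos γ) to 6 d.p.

Summing Y*_{l m}(θ₁,φ₁)·Y_{l m}(θ₂,φ₂) over m ∈ [−7, 7]; prefactor 4π/(2·7+1) = 0.837758:
  m=-7: Y*=-0.02374 + 0.03622j  Y=-0.00441 + 0.03487j  product -0.00116 - 0.00099j
  m=-6: Y*=-0.16279 - 0.00792j  Y=-0.13206 + 0.04684j  product 0.02187 - 0.00658j
  m=-5: Y*=-0.16444 - 0.31350j  Y=-0.23528 - 0.22504j  product -0.03186 + 0.11077j
  m=-4: Y*=0.24013 - 0.38642j  Y=0.13407 - 0.43908j  product -0.13747 - 0.15724j
  m=-3: Y*=0.23161 + 0.00563j  Y=0.29119 - 0.05011j  product 0.06772 - 0.00997j
  m=-2: Y*=-0.11130 - 0.20020j  Y=-0.09730 - 0.13144j  product -0.01549 + 0.03411j
  m=-1: Y*=0.17661 - 0.30025j  Y=0.17063 - 0.33860j  product -0.07153 - 0.11103j
  m=+0: Y*=-0.13129 + 0.00000j  Y=-0.05261 + 0.00000j  product 0.00691 + 0.00000j
  m=+1: Y*=-0.17661 - 0.30025j  Y=-0.17063 - 0.33860j  product -0.07153 + 0.11103j
  m=+2: Y*=-0.11130 + 0.20020j  Y=-0.09730 + 0.13144j  product -0.01549 - 0.03411j
  m=+3: Y*=-0.23161 + 0.00563j  Y=-0.29119 - 0.05011j  product 0.06772 + 0.00997j
  m=+4: Y*=0.24013 + 0.38642j  Y=0.13407 + 0.43908j  product -0.13747 + 0.15724j
  m=+5: Y*=0.16444 - 0.31350j  Y=0.23528 - 0.22504j  product -0.03186 - 0.11077j
  m=+6: Y*=-0.16279 + 0.00792j  Y=-0.13206 - 0.04684j  product 0.02187 + 0.00658j
  m=+7: Y*=0.02374 + 0.03622j  Y=0.00441 + 0.03487j  product -0.00116 + 0.00099j
Total Σ_m = -0.32892 + 0.00000j. Multiply by 0.837758: -0.27556 + 0.00000j. P_7(cos γ) = -0.275556

-0.275556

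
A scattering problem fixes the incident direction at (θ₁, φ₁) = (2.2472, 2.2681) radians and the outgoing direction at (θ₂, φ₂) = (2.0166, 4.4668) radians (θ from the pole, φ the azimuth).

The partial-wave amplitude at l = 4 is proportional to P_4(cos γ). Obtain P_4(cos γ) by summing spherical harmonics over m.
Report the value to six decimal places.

Term-by-term m-sum for l=4 (normalisation 4π/9 = 1.396263):
  m=-4: -0.15360 + 0.05648j × 0.16279 + 0.24395j = -0.03878 - 0.02828j  (running Σ = -0.03878 - 0.02828j)
  m=-3: -0.32226 - 0.18499j × -0.26635 + 0.29361j = 0.14015 - 0.04534j  (running Σ = 0.10137 - 0.07362j)
  m=-2: -0.06215 - 0.34911j × -0.07238 - 0.03872j = -0.00902 + 0.02768j  (running Σ = 0.09235 - 0.04595j)
  m=-1: -0.03810 + 0.04549j × -0.07601 + 0.30324j = -0.01090 - 0.01501j  (running Σ = 0.08145 - 0.06096j)
  m=0: -0.35771 + 0.00000j × -0.14469 + 0.00000j = 0.05176 + 0.00000j  (running Σ = 0.13321 - 0.06096j)
  m=1: 0.03810 + 0.04549j × 0.07601 + 0.30324j = -0.01090 + 0.01501j  (running Σ = 0.12231 - 0.04595j)
  m=2: -0.06215 + 0.34911j × -0.07238 + 0.03872j = -0.00902 - 0.02768j  (running Σ = 0.11329 - 0.07362j)
  m=3: 0.32226 - 0.18499j × 0.26635 + 0.29361j = 0.14015 + 0.04534j  (running Σ = 0.25344 - 0.02828j)
  m=4: -0.15360 - 0.05648j × 0.16279 - 0.24395j = -0.03878 + 0.02828j  (running Σ = 0.21466 + 0.00000j)
Total Σ_m = 0.21466 + 0.00000j. Multiply by 1.396263: 0.29972 + 0.00000j. P_4(cos γ) = 0.299717

0.299717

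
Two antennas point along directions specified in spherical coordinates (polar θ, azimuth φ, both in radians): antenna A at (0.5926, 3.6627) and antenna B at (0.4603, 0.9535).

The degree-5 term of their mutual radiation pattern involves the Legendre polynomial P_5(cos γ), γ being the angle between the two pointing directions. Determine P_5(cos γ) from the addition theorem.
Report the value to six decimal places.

Term-by-term m-sum for l=5 (normalisation 4π/11 = 1.142397):
  term(m=-5) = 0.00011 + 0.00017j   from Y*(Ω₁)=0.02169 - 0.01288j, Y(Ω₂)=0.00044 + 0.00802j
  term(m=-4) = -0.00096 - 0.00599j   from Y*(Ω₁)=-0.05821 + 0.10318j, Y(Ω₂)=-0.04006 + 0.03189j
  term(m=-3) = -0.01596 + 0.05687j   from Y*(Ω₁)=-0.00234 - 0.31296j, Y(Ω₂)=-0.18133 - 0.05236j
  term(m=-2) = 0.12773 - 0.14981j   from Y*(Ω₁)=0.23535 + 0.40298j, Y(Ω₂)=-0.13918 - 0.39825j
  term(m=-1) = -0.09960 + 0.04597j   from Y*(Ω₁)=-0.20309 - 0.11658j, Y(Ω₂)=0.27115 - 0.38199j
  term(m=+0) = 0.02027 + 0.00000j   from Y*(Ω₁)=-0.32386 + 0.00000j, Y(Ω₂)=-0.06258 + 0.00000j
  term(m=+1) = -0.09960 - 0.04597j   from Y*(Ω₁)=0.20309 - 0.11658j, Y(Ω₂)=-0.27115 - 0.38199j
  term(m=+2) = 0.12773 + 0.14981j   from Y*(Ω₁)=0.23535 - 0.40298j, Y(Ω₂)=-0.13918 + 0.39825j
  term(m=+3) = -0.01596 - 0.05687j   from Y*(Ω₁)=0.00234 - 0.31296j, Y(Ω₂)=0.18133 - 0.05236j
  term(m=+4) = -0.00096 + 0.00599j   from Y*(Ω₁)=-0.05821 - 0.10318j, Y(Ω₂)=-0.04006 - 0.03189j
  term(m=+5) = 0.00011 - 0.00017j   from Y*(Ω₁)=-0.02169 - 0.01288j, Y(Ω₂)=-0.00044 + 0.00802j
Total Σ_m = 0.04292 - 0.00000j. Multiply by 1.142397: 0.04903 - 0.00000j. P_5(cos γ) = 0.049031

0.049031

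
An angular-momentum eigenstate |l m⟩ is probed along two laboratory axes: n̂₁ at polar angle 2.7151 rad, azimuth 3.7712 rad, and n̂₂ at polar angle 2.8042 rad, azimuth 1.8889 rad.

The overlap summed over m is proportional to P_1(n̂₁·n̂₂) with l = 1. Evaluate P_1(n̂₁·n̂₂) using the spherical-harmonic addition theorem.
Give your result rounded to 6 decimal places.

Addition theorem: P_1(cos γ) = (4π/3) Σ_m Y*_{lm}(Ω₁) Y_{lm}(Ω₂), m = −1…1:
  term(m=-1) = -0.005010+0.015559i   from Y*(Ω₁)=-0.115520-0.084158i, Y(Ω₂)=-0.035770-0.108630i
  term(m=+0) = +0.205093+0.000000i   from Y*(Ω₁)=-0.444835-0.000000i, Y(Ω₂)=-0.461056+0.000000i
  term(m=+1) = -0.005010-0.015559i   from Y*(Ω₁)=+0.115520-0.084158i, Y(Ω₂)=+0.035770-0.108630i
Σ over m = +0.195074+0.000000i; ×(4π/3) → +0.817123+0.000000i. Real part: 0.817123

0.817123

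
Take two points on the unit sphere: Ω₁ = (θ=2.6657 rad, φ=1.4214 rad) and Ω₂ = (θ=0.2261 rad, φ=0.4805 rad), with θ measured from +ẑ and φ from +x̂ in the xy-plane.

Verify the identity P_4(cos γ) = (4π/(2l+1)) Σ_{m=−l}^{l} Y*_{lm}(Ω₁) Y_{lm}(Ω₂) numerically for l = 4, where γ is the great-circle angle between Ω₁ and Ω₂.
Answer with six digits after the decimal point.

Expand P_4 via completeness: Σ_{m} conj(Y_{4,m}) at Ω₁ times Y_{4,m} at Ω₂ —
  [-4]  conj(Y_{4,-4})(Ω₁) = +0.016116-0.010968i ; Y_{4,-4}(Ω₂) = -0.000385-0.001049i ; Δ = -0.000018-0.000013i
  [-3]  conj(Y_{4,-3})(Ω₁) = +0.046359+0.096415i ; Y_{4,-3}(Ω₂) = +0.001772-0.013628i ; Δ = +0.001396-0.000461i
  [-2]  conj(Y_{4,-2})(Ω₁) = -0.304019+0.093642i ; Y_{4,-2}(Ω₂) = +0.054382-0.077842i ; Δ = -0.009244+0.028758i
  [-1]  conj(Y_{4,-1})(Ω₁) = -0.072570-0.482138i ; Y_{4,-1}(Ω₂) = +0.334369-0.174289i ; Δ = -0.108296-0.148564i
  [+0]  conj(Y_{4,0})(Ω₁) = +0.121274-0.000000i ; Y_{4,0}(Ω₂) = +0.642981+0.000000i ; Δ = +0.077977+0.000000i
  [+1]  conj(Y_{4,1})(Ω₁) = +0.072570-0.482138i ; Y_{4,1}(Ω₂) = -0.334369-0.174289i ; Δ = -0.108296+0.148564i
  [+2]  conj(Y_{4,2})(Ω₁) = -0.304019-0.093642i ; Y_{4,2}(Ω₂) = +0.054382+0.077842i ; Δ = -0.009244-0.028758i
  [+3]  conj(Y_{4,3})(Ω₁) = -0.046359+0.096415i ; Y_{4,3}(Ω₂) = -0.001772-0.013628i ; Δ = +0.001396+0.000461i
  [+4]  conj(Y_{4,4})(Ω₁) = +0.016116+0.010968i ; Y_{4,4}(Ω₂) = -0.000385+0.001049i ; Δ = -0.000018+0.000013i
Accumulated sum -0.154347+0.000000i; after 4π/(2l+1) scaling, -0.215509+0.000000i ⇒ P_4 = -0.215509

-0.215509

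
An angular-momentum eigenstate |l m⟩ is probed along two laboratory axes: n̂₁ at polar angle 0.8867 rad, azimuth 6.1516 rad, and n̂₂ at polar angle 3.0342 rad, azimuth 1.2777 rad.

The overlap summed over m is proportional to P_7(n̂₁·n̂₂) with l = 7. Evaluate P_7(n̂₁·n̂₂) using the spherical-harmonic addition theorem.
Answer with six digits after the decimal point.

-0.315824

Addition theorem: P_7(cos γ) = (4π/15) Σ_m Y*_{lm}(Ω₁) Y_{lm}(Ω₂), m = −7…7:
  m=-7: Y*=+0.050792-0.066855i  Y=-0.000000-0.000000i  product -0.000000+0.000000i
  m=-6: Y*=+0.180400-0.181890i  Y=-0.000001+0.000003i  product +0.000000+0.000001i
  m=-5: Y*=+0.340261-0.262949i  Y=+0.000061-0.000006i  product +0.000019-0.000018i
  m=-4: Y*=+0.317096-0.184237i  Y=-0.000368-0.000874i  product -0.000278-0.000209i
  m=-3: Y*=-0.026120+0.010882i  Y=-0.008132+0.006732i  product +0.000139-0.000264i
  m=-2: Y*=-0.351086+0.094589i  Y=+0.068481+0.045475i  product -0.028344-0.009488i
  m=-1: Y*=-0.133009+0.017604i  Y=+0.116984-0.387635i  product -0.008736+0.053618i
  m=+0: Y*=+0.327812-0.000000i  Y=-0.923055+0.000000i  product -0.302588+0.000000i
  m=+1: Y*=+0.133009+0.017604i  Y=-0.116984-0.387635i  product -0.008736-0.053618i
  m=+2: Y*=-0.351086-0.094589i  Y=+0.068481-0.045475i  product -0.028344+0.009488i
  m=+3: Y*=+0.026120+0.010882i  Y=+0.008132+0.006732i  product +0.000139+0.000264i
  m=+4: Y*=+0.317096+0.184237i  Y=-0.000368+0.000874i  product -0.000278+0.000209i
  m=+5: Y*=-0.340261-0.262949i  Y=-0.000061-0.000006i  product +0.000019+0.000018i
  m=+6: Y*=+0.180400+0.181890i  Y=-0.000001-0.000003i  product +0.000000-0.000001i
  m=+7: Y*=-0.050792-0.066855i  Y=+0.000000-0.000000i  product -0.000000-0.000000i
Σ over m = -0.376987+0.000000i; ×(4π/15) → -0.315824+0.000000i. Real part: -0.315824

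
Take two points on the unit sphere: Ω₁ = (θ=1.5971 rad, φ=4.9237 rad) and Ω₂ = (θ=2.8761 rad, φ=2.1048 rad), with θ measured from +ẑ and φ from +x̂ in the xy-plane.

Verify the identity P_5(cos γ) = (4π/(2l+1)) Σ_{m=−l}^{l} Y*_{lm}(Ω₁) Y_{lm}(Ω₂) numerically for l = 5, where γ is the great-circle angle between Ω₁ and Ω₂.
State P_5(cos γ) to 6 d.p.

-0.325685

Summing Y*_{l m}(θ₁,φ₁)·Y_{l m}(θ₂,φ₂) over m ∈ [−5, 5]; prefactor 4π/(2·5+1) = 1.142397:
  m=-5: Y*=0.40341 - 0.22790j  Y=-0.00026 + 0.00051j  product 0.00001 + 0.00027j
  m=-4: Y*=-0.02558 - 0.02884j  Y=0.00360 + 0.00567j  product 0.00007 - 0.00025j
  m=-3: Y*=0.20342 - 0.27671j  Y=0.04610 - 0.00144j  product 0.00898 - 0.01305j
  m=-2: Y*=-0.04054 - 0.01823j  Y=0.09730 - 0.17694j  product -0.00717 + 0.00540j
  m=-1: Y*=0.06650 - 0.31002j  Y=-0.26399 - 0.44645j  product -0.15597 + 0.05215j
  m=+0: Y*=-0.04599 + 0.00000j  Y=-0.50143 + 0.00000j  product 0.02306 + 0.00000j
  m=+1: Y*=-0.06650 - 0.31002j  Y=0.26399 - 0.44645j  product -0.15597 - 0.05215j
  m=+2: Y*=-0.04054 + 0.01823j  Y=0.09730 + 0.17694j  product -0.00717 - 0.00540j
  m=+3: Y*=-0.20342 - 0.27671j  Y=-0.04610 - 0.00144j  product 0.00898 + 0.01305j
  m=+4: Y*=-0.02558 + 0.02884j  Y=0.00360 - 0.00567j  product 0.00007 + 0.00025j
  m=+5: Y*=-0.40341 - 0.22790j  Y=0.00026 + 0.00051j  product 0.00001 - 0.00027j
Total Σ_m = -0.28509 - 0.00000j. Multiply by 1.142397: -0.32568 - 0.00000j. P_5(cos γ) = -0.325685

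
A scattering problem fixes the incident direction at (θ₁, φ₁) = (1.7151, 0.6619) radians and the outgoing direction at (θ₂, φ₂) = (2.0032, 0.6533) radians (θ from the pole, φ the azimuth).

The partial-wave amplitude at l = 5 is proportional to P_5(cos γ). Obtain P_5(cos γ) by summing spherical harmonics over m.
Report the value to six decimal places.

0.465806

Expand P_5 via completeness: Σ_{m} conj(Y_{5,m}) at Ω₁ times Y_{5,m} at Ω₂ —
  m=-5: Y*=-0.43431 - 0.07362j  Y=-0.28417 + 0.03568j  product 0.12605 + 0.00542j
  m=-4: Y*=0.17822 - 0.09598j  Y=0.36100 + 0.21074j  product 0.08456 + 0.00291j
  m=-3: Y*=0.10999 - 0.24972j  Y=-0.05702 - 0.13907j  product -0.04100 - 0.00106j
  m=-2: Y*=0.05473 + 0.21707j  Y=0.07234 - 0.26743j  product 0.06201 + 0.00107j
  m=-1: Y*=0.17988 + 0.14016j  Y=-0.18725 + 0.14333j  product -0.05377 - 0.00046j
  m=+0: Y*=-0.22838 + 0.00000j  Y=-0.22790 + 0.00000j  product 0.05205 + 0.00000j
  m=+1: Y*=-0.17988 + 0.14016j  Y=0.18725 + 0.14333j  product -0.05377 + 0.00046j
  m=+2: Y*=0.05473 - 0.21707j  Y=0.07234 + 0.26743j  product 0.06201 - 0.00107j
  m=+3: Y*=-0.10999 - 0.24972j  Y=0.05702 - 0.13907j  product -0.04100 + 0.00106j
  m=+4: Y*=0.17822 + 0.09598j  Y=0.36100 - 0.21074j  product 0.08456 - 0.00291j
  m=+5: Y*=0.43431 - 0.07362j  Y=0.28417 + 0.03568j  product 0.12605 - 0.00542j
Total Σ_m = 0.40774 + 0.00000j. Multiply by 1.142397: 0.46581 + 0.00000j. P_5(cos γ) = 0.465806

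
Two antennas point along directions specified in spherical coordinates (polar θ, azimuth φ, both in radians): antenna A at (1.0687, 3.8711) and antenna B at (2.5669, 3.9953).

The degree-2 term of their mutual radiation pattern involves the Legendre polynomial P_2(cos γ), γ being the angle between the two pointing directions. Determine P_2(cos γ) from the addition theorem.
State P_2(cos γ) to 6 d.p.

Expand P_2 via completeness: Σ_{m} conj(Y_{2,m}) at Ω₁ times Y_{2,m} at Ω₂ —
  m=-2: Y*=(0.033109, 0.294955)  Y=(-0.015544, -0.113071)  product (0.032836, -0.008329)
  m=-1: Y*=(-0.242967, -0.217220)  Y=(0.231648, -0.265672)  product (-0.113992, 0.014231)
  m=+0: Y*=(-0.096243, -0.000000)  Y=(0.351211, 0.000000)  product (-0.033802, -0.000000)
  m=+1: Y*=(0.242967, -0.217220)  Y=(-0.231648, -0.265672)  product (-0.113992, -0.014231)
  m=+2: Y*=(0.033109, -0.294955)  Y=(-0.015544, 0.113071)  product (0.032836, 0.008329)
Total Σ_m = (-0.196114, 0.000000). Multiply by 2.513274: (-0.492887, 0.000000). P_2(cos γ) = -0.492887

-0.492887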